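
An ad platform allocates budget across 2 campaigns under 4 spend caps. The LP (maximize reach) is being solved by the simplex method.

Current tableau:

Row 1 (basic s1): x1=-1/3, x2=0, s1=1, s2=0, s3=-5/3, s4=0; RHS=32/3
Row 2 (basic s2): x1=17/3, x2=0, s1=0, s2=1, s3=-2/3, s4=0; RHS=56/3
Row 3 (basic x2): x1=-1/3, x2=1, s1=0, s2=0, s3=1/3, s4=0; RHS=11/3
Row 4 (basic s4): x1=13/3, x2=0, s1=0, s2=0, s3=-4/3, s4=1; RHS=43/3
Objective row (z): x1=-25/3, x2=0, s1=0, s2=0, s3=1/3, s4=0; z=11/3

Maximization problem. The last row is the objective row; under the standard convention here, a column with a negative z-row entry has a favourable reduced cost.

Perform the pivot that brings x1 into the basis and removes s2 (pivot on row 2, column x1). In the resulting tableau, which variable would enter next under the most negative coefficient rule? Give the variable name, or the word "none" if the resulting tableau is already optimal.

s3

Pivot element 17/3. New z-row = old z-row − (-25/3)·(row 2/(17/3)).
Updated z-row coefficients: x1: 0, x2: 0, s1: 0, s2: 25/17, s3: -11/17, s4: 0.
The most negative is -11/17 in column s3, so s3 would enter next.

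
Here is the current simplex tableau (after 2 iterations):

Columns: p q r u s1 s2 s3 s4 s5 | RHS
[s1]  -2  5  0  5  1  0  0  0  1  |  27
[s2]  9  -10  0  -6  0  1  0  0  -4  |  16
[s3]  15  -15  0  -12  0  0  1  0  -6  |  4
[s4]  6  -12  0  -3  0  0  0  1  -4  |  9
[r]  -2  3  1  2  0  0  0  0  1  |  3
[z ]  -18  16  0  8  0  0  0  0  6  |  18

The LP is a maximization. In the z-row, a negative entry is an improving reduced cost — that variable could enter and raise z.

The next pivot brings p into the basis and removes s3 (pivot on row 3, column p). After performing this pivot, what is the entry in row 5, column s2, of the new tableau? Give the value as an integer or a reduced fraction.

0

Pivot element is row 3, column p: 15.
Normalize row 3: new (row 3, s2) = 0/15 = 0.
row 5 ← row 5 − (-2)·(new row 3): 0 − (-2)·0 = 0.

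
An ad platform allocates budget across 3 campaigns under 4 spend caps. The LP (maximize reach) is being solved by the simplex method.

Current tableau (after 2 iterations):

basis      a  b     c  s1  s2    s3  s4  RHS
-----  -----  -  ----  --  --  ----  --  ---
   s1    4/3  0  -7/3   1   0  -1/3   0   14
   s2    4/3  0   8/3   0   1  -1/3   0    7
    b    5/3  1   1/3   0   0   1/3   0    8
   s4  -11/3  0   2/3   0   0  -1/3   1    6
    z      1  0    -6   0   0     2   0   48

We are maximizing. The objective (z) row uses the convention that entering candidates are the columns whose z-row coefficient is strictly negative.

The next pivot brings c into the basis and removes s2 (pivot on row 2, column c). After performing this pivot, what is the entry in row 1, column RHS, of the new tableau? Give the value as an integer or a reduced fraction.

Pivot element is row 2, column c: 8/3.
Normalize row 2: new (row 2, RHS) = 7/(8/3) = 21/8.
row 1 ← row 1 − (-7/3)·(new row 2): 14 − (-7/3)·(21/8) = 161/8.

161/8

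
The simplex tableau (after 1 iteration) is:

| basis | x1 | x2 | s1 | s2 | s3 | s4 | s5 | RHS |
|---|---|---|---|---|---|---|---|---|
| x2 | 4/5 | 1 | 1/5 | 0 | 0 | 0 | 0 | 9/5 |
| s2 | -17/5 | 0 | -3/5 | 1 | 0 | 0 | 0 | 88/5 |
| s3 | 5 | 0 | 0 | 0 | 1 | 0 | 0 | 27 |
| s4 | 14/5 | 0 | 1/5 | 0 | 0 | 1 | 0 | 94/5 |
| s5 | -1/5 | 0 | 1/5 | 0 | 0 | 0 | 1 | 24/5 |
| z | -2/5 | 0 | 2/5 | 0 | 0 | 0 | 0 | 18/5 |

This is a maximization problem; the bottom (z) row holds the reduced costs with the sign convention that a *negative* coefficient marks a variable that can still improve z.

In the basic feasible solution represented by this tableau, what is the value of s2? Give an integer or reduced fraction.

88/5

s2 is basic (row 2); its value is the RHS of that row: 88/5.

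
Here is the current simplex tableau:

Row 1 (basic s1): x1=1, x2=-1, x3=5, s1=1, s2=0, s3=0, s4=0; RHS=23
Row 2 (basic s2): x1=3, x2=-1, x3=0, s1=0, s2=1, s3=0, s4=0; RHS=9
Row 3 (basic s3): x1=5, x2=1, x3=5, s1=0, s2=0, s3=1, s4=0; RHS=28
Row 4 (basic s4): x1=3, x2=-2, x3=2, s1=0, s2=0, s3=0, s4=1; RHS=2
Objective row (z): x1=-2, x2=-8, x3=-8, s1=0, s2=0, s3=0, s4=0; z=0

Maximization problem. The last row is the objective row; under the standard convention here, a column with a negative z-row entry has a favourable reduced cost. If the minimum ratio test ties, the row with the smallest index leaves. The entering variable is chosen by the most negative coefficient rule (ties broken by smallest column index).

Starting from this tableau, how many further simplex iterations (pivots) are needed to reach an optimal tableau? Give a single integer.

pivot: x2 in, s3 out → z = 224
No improving column remains; optimal.

1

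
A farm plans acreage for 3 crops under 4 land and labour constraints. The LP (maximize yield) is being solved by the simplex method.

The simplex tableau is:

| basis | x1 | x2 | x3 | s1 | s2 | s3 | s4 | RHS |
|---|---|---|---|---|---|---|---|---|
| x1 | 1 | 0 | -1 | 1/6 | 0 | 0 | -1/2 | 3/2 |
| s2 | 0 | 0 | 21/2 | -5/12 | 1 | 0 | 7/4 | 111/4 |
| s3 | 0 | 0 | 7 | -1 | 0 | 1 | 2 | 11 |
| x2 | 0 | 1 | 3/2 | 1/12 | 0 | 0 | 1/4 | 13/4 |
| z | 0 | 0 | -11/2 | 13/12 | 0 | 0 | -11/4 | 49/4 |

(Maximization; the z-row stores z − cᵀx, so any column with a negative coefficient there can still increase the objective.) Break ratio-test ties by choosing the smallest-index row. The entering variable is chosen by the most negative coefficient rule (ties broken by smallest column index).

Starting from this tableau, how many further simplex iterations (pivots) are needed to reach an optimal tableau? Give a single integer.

3

pivot: x3 in, s3 out → z = 585/28
pivot: s4 in, x3 out → z = 219/8
pivot: s1 in, x2 out → z = 30
No improving column remains; optimal.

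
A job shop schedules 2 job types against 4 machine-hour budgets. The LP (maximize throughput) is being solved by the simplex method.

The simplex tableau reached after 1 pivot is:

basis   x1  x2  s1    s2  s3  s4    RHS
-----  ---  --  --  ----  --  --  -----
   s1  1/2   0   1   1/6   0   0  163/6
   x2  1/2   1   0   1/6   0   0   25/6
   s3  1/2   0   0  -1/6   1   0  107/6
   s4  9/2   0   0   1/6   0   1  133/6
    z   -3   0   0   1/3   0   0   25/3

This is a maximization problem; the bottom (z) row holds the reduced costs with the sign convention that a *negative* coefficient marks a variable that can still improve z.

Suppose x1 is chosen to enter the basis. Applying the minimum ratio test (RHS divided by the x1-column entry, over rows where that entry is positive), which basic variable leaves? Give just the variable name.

s4

Ratios: row 1 (s1): (163/6)/(1/2) = 163/3; row 2 (x2): (25/6)/(1/2) = 25/3; row 3 (s3): (107/6)/(1/2) = 107/3; row 4 (s4): (133/6)/(9/2) = 133/27.
Minimum ratio 133/27 is in the s4 row, so s4 leaves.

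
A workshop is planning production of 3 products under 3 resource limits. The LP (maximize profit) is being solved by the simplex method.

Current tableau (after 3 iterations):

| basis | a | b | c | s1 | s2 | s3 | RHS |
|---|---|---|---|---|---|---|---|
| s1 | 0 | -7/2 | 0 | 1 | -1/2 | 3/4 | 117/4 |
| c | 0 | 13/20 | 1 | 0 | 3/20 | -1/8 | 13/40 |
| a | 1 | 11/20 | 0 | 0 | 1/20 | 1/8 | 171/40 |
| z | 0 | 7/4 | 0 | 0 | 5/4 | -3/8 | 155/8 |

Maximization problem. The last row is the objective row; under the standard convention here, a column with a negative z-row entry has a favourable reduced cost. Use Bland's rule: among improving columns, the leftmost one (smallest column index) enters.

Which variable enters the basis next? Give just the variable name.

s3

Objective-row coefficients: a: 0, b: 7/4, c: 0, s1: 0, s2: 5/4, s3: -3/8.
Improving columns: s3. Bland's rule picks the smallest column index → s3.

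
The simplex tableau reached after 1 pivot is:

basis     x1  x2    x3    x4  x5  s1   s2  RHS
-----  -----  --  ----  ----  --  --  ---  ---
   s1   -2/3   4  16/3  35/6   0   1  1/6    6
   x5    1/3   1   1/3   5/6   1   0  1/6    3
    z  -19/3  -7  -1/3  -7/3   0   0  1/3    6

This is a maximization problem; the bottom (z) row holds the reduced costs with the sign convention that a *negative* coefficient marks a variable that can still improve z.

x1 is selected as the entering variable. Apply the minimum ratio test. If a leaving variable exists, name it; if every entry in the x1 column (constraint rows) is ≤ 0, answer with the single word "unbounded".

Ratios: row 1 (s1): entry -2/3 ≤ 0, skip; row 2 (x5): 3/(1/3) = 9.
Minimum ratio is in the x5 row, so x5 leaves.

x5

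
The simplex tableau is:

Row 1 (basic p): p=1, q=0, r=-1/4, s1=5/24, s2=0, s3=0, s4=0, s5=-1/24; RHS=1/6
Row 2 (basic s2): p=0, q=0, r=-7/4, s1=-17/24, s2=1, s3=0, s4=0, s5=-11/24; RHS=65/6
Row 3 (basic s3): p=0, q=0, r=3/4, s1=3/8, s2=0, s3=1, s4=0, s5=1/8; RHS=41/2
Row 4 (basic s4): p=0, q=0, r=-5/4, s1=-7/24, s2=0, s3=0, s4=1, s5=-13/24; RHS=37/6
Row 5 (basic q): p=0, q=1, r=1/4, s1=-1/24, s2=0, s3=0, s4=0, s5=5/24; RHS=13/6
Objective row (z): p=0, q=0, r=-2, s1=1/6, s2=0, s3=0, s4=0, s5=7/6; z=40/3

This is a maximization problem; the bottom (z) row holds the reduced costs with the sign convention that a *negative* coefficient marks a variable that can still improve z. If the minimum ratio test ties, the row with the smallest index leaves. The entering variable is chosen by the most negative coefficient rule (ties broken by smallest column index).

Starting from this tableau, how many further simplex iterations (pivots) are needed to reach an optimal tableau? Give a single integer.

pivot: r in, q out → z = 92/3
pivot: s1 in, p out → z = 33
No improving column remains; optimal.

2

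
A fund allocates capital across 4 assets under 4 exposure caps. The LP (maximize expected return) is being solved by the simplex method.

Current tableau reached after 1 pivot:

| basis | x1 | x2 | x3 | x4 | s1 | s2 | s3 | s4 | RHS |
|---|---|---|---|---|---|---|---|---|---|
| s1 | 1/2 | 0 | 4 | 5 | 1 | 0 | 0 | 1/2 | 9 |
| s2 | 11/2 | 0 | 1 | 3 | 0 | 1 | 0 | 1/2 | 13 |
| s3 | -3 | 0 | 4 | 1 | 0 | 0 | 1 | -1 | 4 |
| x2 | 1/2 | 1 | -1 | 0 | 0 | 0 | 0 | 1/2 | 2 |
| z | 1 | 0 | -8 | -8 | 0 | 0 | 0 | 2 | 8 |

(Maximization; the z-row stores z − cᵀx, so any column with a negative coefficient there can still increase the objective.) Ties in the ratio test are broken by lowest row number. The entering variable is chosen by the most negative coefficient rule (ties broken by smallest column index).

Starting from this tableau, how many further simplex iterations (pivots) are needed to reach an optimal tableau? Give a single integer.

2

pivot: x3 in, s3 out → z = 16
pivot: x4 in, s1 out → z = 47/2
No improving column remains; optimal.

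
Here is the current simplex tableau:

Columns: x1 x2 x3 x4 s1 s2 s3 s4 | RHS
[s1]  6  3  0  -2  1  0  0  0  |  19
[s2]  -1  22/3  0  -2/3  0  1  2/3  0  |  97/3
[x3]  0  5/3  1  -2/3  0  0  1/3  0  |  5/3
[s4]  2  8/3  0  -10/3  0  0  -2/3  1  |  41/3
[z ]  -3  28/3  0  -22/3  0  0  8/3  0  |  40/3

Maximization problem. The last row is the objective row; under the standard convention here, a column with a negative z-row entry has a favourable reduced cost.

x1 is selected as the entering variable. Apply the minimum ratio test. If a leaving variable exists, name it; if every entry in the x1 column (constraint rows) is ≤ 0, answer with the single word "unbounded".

s1

Ratios: row 1 (s1): 19/6 = 19/6; row 2 (s2): entry -1 ≤ 0, skip; row 3 (x3): entry 0 ≤ 0, skip; row 4 (s4): (41/3)/2 = 41/6.
Minimum ratio is in the s1 row, so s1 leaves.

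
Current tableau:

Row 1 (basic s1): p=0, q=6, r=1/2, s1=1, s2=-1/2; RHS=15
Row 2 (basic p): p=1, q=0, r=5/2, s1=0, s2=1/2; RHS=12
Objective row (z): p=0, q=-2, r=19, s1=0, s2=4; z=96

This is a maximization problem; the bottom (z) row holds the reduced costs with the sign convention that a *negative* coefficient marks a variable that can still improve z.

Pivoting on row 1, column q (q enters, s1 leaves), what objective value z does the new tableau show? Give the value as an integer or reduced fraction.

101

Minimum ratio for q: 15/6 = 5/2.
z changes by −(z-row coeff of q)·ratio = −(-2)·(5/2) = 5.
New z = 96 + 5 = 101.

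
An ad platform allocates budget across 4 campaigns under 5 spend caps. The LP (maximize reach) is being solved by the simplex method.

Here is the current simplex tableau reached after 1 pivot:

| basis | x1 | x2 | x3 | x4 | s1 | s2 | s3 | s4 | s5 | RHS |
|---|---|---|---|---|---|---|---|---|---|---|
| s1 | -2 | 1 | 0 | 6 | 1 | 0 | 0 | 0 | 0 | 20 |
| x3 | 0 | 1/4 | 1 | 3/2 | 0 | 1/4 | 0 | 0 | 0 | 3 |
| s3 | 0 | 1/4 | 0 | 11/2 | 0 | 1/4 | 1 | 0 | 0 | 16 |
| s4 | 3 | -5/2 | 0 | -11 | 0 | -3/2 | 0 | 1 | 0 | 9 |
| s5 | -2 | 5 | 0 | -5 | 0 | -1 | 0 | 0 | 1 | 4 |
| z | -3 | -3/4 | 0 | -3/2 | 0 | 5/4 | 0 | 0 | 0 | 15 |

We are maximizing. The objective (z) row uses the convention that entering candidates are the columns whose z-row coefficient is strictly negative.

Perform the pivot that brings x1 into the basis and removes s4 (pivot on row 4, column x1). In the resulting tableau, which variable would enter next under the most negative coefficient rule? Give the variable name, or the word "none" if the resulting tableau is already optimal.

Pivot element 3. New z-row = old z-row − (-3)·(row 4/3).
Updated z-row coefficients: x1: 0, x2: -13/4, x3: 0, x4: -25/2, s1: 0, s2: -1/4, s3: 0, s4: 1, s5: 0.
The most negative is -25/2 in column x4, so x4 would enter next.

x4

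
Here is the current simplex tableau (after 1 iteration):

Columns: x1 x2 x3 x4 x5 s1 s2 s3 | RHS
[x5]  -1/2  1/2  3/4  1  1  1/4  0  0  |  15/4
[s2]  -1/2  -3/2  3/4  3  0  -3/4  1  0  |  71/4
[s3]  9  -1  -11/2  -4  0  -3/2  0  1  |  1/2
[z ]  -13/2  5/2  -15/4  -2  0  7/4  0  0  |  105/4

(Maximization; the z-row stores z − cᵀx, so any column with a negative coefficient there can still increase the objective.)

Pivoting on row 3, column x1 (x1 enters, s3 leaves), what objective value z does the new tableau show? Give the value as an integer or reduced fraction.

479/18

Minimum ratio for x1: (1/2)/9 = 1/18.
z changes by −(z-row coeff of x1)·ratio = −(-13/2)·(1/18) = 13/36.
New z = 105/4 + (13/36) = 479/18.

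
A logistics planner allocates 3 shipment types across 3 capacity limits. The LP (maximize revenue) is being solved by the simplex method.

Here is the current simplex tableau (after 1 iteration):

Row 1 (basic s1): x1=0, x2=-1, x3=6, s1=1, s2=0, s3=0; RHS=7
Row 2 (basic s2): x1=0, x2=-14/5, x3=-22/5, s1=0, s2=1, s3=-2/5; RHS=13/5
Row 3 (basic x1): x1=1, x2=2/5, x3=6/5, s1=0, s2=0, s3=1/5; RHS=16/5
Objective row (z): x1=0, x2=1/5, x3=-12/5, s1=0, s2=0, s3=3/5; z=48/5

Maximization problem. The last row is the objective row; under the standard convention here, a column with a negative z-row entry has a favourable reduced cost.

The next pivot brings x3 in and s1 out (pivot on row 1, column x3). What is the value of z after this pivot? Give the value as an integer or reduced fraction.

62/5

Minimum ratio for x3: 7/6 = 7/6.
z changes by −(z-row coeff of x3)·ratio = −(-12/5)·(7/6) = 14/5.
New z = 48/5 + (14/5) = 62/5.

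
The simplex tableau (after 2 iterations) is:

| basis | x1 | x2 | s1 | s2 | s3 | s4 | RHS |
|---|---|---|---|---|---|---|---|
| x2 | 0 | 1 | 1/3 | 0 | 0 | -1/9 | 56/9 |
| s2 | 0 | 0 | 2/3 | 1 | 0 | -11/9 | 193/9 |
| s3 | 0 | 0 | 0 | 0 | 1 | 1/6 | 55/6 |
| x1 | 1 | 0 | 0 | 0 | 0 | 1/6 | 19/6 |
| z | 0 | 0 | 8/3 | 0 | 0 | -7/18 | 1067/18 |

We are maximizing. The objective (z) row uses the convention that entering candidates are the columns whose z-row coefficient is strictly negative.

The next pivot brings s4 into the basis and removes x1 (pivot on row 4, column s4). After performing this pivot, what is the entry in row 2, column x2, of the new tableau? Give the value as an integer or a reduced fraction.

0

Pivot element is row 4, column s4: 1/6.
Normalize row 4: new (row 4, x2) = 0/(1/6) = 0.
row 2 ← row 2 − (-11/9)·(new row 4): 0 − (-11/9)·0 = 0.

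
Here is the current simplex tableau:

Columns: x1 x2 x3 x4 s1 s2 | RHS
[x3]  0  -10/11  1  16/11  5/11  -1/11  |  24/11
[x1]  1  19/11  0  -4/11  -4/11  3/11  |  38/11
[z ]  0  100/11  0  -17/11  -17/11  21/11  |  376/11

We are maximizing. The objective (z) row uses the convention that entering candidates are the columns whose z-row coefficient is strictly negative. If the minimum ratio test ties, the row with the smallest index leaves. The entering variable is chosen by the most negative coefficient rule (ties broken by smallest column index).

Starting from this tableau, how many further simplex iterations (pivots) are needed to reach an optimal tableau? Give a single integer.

2

pivot: x4 in, x3 out → z = 73/2
pivot: s1 in, x4 out → z = 208/5
No improving column remains; optimal.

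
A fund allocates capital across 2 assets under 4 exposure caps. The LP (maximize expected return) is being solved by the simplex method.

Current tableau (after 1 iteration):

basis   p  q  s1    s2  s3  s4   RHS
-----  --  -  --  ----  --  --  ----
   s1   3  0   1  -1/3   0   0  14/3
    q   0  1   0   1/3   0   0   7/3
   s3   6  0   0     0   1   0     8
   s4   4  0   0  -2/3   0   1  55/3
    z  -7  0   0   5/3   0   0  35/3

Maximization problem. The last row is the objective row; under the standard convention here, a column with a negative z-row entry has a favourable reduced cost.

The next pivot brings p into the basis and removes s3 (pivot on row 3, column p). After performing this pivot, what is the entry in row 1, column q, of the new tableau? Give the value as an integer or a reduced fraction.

Pivot element is row 3, column p: 6.
Normalize row 3: new (row 3, q) = 0/6 = 0.
row 1 ← row 1 − 3·(new row 3): 0 − 3·0 = 0.

0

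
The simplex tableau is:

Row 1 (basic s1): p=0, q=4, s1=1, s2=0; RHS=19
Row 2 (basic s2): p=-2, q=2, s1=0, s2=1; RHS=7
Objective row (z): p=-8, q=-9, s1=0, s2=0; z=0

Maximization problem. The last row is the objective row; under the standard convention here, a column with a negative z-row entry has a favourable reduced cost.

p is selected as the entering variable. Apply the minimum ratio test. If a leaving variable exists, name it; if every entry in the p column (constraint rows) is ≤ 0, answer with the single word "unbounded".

unbounded

p-column entries: row 1: 0, row 2: -2. All ≤ 0, so p can increase without bound; the LP is unbounded in this direction.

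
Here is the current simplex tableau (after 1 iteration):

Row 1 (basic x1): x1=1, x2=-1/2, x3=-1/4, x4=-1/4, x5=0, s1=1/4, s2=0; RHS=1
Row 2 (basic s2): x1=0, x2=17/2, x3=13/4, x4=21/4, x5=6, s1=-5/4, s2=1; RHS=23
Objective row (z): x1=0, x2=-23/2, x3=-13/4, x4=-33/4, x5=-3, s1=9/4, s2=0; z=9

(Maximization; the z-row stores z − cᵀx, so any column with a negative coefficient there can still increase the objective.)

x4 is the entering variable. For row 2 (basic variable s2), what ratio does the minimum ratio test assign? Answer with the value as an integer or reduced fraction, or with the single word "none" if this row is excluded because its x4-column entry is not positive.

92/21

Ratio = RHS / (x4 entry) = 23 / (21/4) = 92/21.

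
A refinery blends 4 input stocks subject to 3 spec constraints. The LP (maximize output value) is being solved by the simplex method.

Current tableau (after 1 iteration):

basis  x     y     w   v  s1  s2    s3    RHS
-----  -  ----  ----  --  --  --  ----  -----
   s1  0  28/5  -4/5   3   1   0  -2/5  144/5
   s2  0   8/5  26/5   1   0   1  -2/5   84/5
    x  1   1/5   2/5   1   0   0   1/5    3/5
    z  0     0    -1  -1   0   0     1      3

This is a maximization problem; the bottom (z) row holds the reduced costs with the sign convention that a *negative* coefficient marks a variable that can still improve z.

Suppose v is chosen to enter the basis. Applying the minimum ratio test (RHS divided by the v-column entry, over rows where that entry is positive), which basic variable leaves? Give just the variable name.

x

Ratios: row 1 (s1): (144/5)/3 = 48/5; row 2 (s2): (84/5)/1 = 84/5; row 3 (x): (3/5)/1 = 3/5.
Minimum ratio 3/5 is in the x row, so x leaves.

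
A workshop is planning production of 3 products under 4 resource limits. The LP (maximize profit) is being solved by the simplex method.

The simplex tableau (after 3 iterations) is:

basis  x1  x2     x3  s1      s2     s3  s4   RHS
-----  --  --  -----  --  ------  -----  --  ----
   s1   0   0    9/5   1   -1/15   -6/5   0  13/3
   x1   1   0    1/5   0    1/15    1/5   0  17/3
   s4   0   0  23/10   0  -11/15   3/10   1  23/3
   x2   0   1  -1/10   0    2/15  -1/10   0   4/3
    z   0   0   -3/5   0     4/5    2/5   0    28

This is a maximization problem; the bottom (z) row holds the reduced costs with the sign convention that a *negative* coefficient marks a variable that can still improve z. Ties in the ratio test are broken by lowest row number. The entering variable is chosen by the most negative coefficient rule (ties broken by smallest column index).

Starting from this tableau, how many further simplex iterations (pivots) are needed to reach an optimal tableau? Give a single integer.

1

pivot: x3 in, s1 out → z = 265/9
No improving column remains; optimal.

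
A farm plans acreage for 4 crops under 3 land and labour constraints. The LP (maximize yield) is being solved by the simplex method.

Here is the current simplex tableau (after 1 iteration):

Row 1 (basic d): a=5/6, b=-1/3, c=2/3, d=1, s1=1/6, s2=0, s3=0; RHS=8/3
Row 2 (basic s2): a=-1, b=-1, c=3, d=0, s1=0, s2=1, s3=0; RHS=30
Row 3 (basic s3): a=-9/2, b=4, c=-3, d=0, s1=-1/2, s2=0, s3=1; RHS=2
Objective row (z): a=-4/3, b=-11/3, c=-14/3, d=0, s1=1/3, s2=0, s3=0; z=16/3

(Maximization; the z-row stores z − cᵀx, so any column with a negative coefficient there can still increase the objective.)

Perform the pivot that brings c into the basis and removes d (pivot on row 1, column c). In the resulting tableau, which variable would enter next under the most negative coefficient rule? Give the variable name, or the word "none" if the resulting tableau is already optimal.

b

Pivot element 2/3. New z-row = old z-row − (-14/3)·(row 1/(2/3)).
Updated z-row coefficients: a: 9/2, b: -6, c: 0, d: 7, s1: 3/2, s2: 0, s3: 0.
The most negative is -6 in column b, so b would enter next.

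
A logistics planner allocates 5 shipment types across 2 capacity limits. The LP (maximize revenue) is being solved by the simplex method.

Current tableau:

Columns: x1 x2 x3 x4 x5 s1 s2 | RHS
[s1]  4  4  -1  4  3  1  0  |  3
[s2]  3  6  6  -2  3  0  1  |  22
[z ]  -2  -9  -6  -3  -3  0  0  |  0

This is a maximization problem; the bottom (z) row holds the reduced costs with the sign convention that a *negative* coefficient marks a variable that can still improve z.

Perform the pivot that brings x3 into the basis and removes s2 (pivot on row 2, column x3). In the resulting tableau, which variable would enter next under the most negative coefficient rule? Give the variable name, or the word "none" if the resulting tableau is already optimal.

x4

Pivot element 6. New z-row = old z-row − (-6)·(row 2/6).
Updated z-row coefficients: x1: 1, x2: -3, x3: 0, x4: -5, x5: 0, s1: 0, s2: 1.
The most negative is -5 in column x4, so x4 would enter next.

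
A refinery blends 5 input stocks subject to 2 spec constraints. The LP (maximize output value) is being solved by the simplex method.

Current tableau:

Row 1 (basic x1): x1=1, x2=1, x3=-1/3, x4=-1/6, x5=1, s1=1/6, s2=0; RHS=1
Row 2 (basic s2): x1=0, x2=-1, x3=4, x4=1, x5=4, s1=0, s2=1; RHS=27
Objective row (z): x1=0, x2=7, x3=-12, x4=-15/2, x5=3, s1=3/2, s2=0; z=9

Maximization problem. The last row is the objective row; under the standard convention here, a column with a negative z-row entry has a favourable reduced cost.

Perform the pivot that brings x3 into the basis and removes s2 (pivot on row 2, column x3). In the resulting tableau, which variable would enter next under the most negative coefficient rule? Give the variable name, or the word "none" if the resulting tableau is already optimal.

x4

Pivot element 4. New z-row = old z-row − (-12)·(row 2/4).
Updated z-row coefficients: x1: 0, x2: 4, x3: 0, x4: -9/2, x5: 15, s1: 3/2, s2: 3.
The most negative is -9/2 in column x4, so x4 would enter next.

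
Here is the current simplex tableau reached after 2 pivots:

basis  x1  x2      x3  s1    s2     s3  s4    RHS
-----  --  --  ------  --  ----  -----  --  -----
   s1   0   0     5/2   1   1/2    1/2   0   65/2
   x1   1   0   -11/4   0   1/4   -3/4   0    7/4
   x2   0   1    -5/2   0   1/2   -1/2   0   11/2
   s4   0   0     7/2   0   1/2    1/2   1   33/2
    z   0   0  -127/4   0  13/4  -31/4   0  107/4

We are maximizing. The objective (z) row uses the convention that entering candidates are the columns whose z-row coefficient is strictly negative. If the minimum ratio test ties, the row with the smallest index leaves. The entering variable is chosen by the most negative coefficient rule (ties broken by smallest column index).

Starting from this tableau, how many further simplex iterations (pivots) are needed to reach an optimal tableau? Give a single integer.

2

pivot: x3 in, s4 out → z = 1235/7
pivot: s3 in, x3 out → z = 565/2
No improving column remains; optimal.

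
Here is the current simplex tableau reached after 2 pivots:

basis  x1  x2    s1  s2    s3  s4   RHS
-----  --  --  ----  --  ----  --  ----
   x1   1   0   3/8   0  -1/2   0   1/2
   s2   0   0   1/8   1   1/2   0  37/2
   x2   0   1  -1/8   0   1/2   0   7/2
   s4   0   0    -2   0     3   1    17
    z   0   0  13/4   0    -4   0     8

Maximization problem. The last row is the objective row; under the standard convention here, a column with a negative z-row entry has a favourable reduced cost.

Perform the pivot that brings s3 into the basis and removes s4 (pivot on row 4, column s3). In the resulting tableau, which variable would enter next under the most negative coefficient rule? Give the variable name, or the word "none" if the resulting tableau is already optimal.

none

Pivot element 3. New z-row = old z-row − (-4)·(row 4/3).
Updated z-row coefficients: x1: 0, x2: 0, s1: 7/12, s2: 0, s3: 0, s4: 4/3.
No coefficient is strictly negative; the tableau after this pivot is optimal.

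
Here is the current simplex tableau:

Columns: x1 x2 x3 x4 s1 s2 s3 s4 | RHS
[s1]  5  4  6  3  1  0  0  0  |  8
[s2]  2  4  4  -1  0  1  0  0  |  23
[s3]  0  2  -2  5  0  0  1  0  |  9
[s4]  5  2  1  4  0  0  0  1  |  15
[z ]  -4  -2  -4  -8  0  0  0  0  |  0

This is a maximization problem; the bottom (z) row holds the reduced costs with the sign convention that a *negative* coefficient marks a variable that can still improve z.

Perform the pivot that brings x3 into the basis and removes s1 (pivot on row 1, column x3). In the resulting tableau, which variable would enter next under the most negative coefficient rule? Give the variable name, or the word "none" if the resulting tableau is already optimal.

x4

Pivot element 6. New z-row = old z-row − (-4)·(row 1/6).
Updated z-row coefficients: x1: -2/3, x2: 2/3, x3: 0, x4: -6, s1: 2/3, s2: 0, s3: 0, s4: 0.
The most negative is -6 in column x4, so x4 would enter next.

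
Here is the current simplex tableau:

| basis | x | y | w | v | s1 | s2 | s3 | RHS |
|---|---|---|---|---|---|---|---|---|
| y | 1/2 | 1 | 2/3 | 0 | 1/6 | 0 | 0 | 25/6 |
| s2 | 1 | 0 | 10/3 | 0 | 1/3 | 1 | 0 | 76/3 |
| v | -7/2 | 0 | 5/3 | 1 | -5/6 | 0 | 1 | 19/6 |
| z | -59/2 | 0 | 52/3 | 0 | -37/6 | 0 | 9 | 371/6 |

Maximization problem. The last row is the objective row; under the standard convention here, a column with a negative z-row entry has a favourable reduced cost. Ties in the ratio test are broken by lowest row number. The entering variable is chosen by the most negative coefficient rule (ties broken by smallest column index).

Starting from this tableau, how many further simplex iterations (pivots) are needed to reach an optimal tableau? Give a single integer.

1

pivot: x in, y out → z = 923/3
No improving column remains; optimal.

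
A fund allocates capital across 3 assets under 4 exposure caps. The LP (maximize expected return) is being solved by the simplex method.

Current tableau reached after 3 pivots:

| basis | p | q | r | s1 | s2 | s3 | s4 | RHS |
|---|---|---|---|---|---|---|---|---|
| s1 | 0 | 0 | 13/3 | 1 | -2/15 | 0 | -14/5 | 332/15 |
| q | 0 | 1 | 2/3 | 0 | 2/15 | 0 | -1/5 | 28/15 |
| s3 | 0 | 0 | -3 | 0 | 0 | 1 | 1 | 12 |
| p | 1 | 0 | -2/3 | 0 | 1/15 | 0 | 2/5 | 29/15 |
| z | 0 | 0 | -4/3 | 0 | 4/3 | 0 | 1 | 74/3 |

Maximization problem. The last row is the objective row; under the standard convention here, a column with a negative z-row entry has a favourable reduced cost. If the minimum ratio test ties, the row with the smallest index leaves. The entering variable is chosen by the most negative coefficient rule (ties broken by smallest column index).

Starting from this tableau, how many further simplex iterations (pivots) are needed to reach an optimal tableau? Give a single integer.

pivot: r in, q out → z = 142/5
No improving column remains; optimal.

1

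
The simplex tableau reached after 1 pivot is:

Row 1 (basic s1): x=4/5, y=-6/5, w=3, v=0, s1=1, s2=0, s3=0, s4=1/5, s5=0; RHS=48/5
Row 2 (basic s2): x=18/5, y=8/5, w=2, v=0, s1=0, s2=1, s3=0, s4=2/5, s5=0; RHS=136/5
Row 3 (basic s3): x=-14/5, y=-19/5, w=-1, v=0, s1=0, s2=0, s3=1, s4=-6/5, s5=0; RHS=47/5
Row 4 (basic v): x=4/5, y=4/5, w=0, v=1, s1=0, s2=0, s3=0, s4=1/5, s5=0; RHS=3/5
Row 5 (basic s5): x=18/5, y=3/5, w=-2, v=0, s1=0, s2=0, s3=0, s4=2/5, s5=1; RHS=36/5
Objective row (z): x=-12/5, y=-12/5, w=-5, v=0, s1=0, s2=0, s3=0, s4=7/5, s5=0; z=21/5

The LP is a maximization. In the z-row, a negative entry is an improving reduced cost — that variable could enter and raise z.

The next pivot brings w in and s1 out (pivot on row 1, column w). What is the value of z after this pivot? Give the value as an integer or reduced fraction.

101/5

Minimum ratio for w: (48/5)/3 = 16/5.
z changes by −(z-row coeff of w)·ratio = −(-5)·(16/5) = 16.
New z = 21/5 + 16 = 101/5.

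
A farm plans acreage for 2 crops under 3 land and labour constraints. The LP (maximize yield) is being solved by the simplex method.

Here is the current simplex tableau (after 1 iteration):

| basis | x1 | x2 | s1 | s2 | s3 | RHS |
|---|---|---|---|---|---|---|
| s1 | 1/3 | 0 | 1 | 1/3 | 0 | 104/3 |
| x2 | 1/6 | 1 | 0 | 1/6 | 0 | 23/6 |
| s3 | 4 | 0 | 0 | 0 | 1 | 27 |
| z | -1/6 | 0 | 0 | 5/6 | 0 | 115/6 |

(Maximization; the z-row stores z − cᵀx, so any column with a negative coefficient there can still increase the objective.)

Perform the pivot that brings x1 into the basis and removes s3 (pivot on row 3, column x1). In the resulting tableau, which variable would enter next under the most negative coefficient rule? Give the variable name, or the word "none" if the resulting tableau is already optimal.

none

Pivot element 4. New z-row = old z-row − (-1/6)·(row 3/4).
Updated z-row coefficients: x1: 0, x2: 0, s1: 0, s2: 5/6, s3: 1/24.
No coefficient is strictly negative; the tableau after this pivot is optimal.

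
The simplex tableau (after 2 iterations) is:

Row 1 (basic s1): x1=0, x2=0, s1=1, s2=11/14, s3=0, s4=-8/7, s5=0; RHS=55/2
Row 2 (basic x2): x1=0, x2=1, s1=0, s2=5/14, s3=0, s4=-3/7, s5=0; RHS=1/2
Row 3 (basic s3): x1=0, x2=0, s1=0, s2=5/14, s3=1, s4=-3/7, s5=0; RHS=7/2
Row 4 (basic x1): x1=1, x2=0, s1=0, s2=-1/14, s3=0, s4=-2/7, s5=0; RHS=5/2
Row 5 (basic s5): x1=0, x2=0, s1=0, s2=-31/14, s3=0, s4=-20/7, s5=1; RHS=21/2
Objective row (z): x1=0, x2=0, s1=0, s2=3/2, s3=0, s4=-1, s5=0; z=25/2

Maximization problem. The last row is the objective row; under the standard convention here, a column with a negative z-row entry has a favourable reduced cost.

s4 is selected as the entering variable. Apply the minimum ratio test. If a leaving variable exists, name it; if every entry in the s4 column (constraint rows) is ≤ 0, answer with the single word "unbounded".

unbounded

s4-column entries: row 1: -8/7, row 2: -3/7, row 3: -3/7, row 4: -2/7, row 5: -20/7. All ≤ 0, so s4 can increase without bound; the LP is unbounded in this direction.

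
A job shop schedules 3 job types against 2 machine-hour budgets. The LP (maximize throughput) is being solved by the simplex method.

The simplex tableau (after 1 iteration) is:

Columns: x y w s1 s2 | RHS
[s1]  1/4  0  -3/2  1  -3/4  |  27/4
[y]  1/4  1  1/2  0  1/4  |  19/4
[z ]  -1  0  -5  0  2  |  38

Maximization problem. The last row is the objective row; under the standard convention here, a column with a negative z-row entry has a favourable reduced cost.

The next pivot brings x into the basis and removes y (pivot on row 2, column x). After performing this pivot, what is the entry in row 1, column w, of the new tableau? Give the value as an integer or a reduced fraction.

Pivot element is row 2, column x: 1/4.
Normalize row 2: new (row 2, w) = (1/2)/(1/4) = 2.
row 1 ← row 1 − (1/4)·(new row 2): -3/2 − (1/4)·2 = -2.

-2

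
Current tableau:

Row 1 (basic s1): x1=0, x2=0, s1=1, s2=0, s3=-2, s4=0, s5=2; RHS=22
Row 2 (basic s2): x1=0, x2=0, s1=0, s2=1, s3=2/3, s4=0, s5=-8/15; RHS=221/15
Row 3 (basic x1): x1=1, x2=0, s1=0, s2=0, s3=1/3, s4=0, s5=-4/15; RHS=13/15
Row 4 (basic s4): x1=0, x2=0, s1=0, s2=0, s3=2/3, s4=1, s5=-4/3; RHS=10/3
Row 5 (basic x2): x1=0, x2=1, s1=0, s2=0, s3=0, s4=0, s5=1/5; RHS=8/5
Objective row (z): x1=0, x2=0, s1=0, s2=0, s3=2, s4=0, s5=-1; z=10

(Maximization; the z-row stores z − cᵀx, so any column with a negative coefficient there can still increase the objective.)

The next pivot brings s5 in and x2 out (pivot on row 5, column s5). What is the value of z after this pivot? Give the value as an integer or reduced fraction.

Minimum ratio for s5: (8/5)/(1/5) = 8.
z changes by −(z-row coeff of s5)·ratio = −(-1)·8 = 8.
New z = 10 + 8 = 18.

18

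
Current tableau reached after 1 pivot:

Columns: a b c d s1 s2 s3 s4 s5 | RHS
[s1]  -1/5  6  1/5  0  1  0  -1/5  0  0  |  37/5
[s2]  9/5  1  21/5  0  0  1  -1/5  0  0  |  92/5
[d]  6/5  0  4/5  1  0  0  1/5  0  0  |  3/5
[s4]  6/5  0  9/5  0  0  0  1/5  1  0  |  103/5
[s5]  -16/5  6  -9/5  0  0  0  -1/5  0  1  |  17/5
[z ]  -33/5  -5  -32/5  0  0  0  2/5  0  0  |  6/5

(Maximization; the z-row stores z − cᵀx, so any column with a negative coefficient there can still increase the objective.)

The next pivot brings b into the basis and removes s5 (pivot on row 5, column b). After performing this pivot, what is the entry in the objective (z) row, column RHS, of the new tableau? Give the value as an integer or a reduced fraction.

Pivot element is row 5, column b: 6.
Normalize row 5: new (row 5, RHS) = (17/5)/6 = 17/30.
z-row ← z-row − (-5)·(new row 5): 6/5 − (-5)·(17/30) = 121/30.

121/30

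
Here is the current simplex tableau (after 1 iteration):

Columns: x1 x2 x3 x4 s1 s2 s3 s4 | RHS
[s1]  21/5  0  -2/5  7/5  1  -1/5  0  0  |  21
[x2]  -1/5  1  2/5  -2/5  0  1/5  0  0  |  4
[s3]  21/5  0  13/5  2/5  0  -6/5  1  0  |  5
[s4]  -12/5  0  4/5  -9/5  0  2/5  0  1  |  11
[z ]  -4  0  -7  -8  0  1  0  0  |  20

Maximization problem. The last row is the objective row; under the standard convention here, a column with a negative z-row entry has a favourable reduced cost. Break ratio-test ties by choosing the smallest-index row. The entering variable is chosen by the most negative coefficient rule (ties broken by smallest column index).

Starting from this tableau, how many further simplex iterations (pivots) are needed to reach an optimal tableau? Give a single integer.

3

pivot: x4 in, s3 out → z = 120
pivot: s2 in, s1 out → z = 1121/8
pivot: x3 in, x2 out → z = 1461/5
No improving column remains; optimal.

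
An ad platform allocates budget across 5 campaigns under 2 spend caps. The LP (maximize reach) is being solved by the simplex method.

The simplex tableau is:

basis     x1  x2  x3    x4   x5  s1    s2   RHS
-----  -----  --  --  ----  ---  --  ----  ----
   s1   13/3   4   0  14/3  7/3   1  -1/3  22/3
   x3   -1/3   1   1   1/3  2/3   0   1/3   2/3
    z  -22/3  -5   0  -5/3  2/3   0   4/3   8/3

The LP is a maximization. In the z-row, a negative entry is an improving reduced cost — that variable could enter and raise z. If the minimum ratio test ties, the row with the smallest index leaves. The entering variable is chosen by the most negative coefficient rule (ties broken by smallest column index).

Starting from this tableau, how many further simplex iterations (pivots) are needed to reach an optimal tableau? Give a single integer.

pivot: x1 in, s1 out → z = 196/13
No improving column remains; optimal.

1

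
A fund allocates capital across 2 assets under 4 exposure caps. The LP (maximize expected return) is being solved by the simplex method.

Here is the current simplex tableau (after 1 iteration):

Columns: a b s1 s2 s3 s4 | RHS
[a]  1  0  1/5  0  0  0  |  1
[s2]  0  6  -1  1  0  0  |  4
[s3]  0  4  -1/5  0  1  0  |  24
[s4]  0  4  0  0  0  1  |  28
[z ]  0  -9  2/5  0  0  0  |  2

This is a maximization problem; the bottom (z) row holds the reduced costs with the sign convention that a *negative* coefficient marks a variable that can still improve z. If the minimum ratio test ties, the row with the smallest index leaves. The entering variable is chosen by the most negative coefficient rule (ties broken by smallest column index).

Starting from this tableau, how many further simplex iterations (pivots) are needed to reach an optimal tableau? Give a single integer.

2

pivot: b in, s2 out → z = 8
pivot: s1 in, a out → z = 27/2
No improving column remains; optimal.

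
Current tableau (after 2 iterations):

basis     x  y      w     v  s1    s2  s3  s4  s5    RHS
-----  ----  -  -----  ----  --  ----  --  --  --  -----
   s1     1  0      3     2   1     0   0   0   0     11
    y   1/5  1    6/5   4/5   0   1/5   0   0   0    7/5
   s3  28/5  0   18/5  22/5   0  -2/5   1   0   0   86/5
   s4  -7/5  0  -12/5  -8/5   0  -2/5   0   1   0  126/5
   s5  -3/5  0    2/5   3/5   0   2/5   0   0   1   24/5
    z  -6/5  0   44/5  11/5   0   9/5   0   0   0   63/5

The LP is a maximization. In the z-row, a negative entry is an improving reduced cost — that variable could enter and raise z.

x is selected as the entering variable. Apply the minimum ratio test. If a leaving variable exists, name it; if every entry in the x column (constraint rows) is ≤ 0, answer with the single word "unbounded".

Ratios: row 1 (s1): 11/1 = 11; row 2 (y): (7/5)/(1/5) = 7; row 3 (s3): (86/5)/(28/5) = 43/14; row 4 (s4): entry -7/5 ≤ 0, skip; row 5 (s5): entry -3/5 ≤ 0, skip.
Minimum ratio is in the s3 row, so s3 leaves.

s3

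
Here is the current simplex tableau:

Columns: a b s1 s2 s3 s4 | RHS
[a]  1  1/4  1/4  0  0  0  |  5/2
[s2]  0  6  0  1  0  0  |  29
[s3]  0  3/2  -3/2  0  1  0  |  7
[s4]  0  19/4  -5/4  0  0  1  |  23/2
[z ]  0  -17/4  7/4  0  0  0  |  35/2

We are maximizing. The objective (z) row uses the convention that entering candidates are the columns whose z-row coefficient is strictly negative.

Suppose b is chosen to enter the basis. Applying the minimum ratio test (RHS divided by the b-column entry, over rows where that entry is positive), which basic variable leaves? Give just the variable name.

Ratios: row 1 (a): (5/2)/(1/4) = 10; row 2 (s2): 29/6 = 29/6; row 3 (s3): 7/(3/2) = 14/3; row 4 (s4): (23/2)/(19/4) = 46/19.
Minimum ratio 46/19 is in the s4 row, so s4 leaves.

s4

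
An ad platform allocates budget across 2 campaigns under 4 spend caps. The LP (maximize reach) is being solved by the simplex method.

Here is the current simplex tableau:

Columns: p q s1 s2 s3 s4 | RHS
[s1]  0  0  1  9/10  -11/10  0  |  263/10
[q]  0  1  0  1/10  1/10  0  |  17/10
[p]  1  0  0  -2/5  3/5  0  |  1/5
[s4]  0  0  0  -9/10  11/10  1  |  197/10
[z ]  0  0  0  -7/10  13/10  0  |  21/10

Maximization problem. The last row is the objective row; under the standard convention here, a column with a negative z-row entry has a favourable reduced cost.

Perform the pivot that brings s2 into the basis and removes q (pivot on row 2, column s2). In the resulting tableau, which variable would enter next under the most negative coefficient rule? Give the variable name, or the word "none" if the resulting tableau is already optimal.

Pivot element 1/10. New z-row = old z-row − (-7/10)·(row 2/(1/10)).
Updated z-row coefficients: p: 0, q: 7, s1: 0, s2: 0, s3: 2, s4: 0.
No coefficient is strictly negative; the tableau after this pivot is optimal.

none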